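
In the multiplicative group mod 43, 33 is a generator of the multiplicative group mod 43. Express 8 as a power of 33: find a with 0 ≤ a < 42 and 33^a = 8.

27

Baby-step giant-step with m = ceil(sqrt(42)) = 7.
Baby table (33^j mod 43 for j=0..6):
  0:1  1:33  2:14  3:32  4:24  5:18  6:35
Giant step factor: 33^(-7) ≡ 7 (mod 43).
Scan 8·7^i mod 43 for i = 0, 1, …:
  i=0: 8   i=1: 13   i=2: 5   i=3: 35
Match at i=3, j=6: a = 3·7 + 6 = 27.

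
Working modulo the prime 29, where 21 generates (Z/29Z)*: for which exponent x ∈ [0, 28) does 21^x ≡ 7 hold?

4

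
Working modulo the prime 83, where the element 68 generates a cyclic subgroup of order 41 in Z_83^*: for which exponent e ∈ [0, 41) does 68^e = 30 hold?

30

Baby-step giant-step with m = ceil(sqrt(41)) = 7.
Baby table (68^j mod 83 for j=0..6):
  0:1  1:68  2:59  3:28  4:78  5:75  6:37
Giant step factor: 68^(-7) ≡ 16 (mod 83).
Scan 30·16^i mod 83 for i = 0, 1, …:
  i=0: 30   i=1: 65   i=2: 44   i=3: 40
  i=4: 59
Match at i=4, j=2: e = 4·7 + 2 = 30.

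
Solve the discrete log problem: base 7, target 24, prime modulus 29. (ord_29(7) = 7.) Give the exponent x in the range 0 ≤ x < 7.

3

Successive powers of 7 modulo 29:
  7^0=1  7^1=7  7^2=20  7^3=24
So 7^3 ≡ 24 (mod 29), giving x = 3.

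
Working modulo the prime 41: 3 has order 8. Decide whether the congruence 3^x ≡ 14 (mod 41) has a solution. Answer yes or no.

yes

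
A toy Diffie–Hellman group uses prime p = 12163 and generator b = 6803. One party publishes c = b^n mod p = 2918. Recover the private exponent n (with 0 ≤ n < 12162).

Baby-step giant-step with m = ceil(sqrt(12162)) = 111.
Baby table (6803^j mod 12163 for j=0..110):
  0:1  1:6803  2:594  3:2866  4:109  5:11747  6:3931  7:8319
  8:11881  9:3308  10:2774  11:6709  12:5751  13:7845  14:10454  15:1501
  16:6546  17:3695  18:8327  19:5490  20:8060  21:1376  22:7581  23:2423
  24:2804  25:4028  26:11408  27:8684  28:1561  29:1184  30:2846  31:10005
  32:12030  33:7426  34:6139  35:8038  36:9829  37:6676  38:186  39:406
  40:1017  41:10067  42:8111  43:7765  44:1386  45:2633  46:8363  47:7138
  48:5118  49:7248  50:11505  51:11773  52:10527  53:11600  54:1256  55:6142
  56:4121  57:11611  58:3111  59:513  60:11321  61:647  62:10698  63:7265
  64:5526  65:9708  66:10597  67:1290  68:6347  69:12154  70:11751  71:6817
  72:10695  73:11182  74:3744  75:1110  76:10270  77:2538  78:6717  79:11523
  80:434  81:9056  82:2373  83:3218  84:10817  85:1901  86:3234  87:10198
  88:11405  89:438  90:11942  91:4749  92:2519  93:11253  94:237  95:6795
  96:6985  97:10277  98:1507  99:10875  100:7259  101:1197  102:6144  103:5564
  104:636  105:8843  106:731  107:10489  108:8509  109:3010  110:6701
Giant step factor: 6803^(-111) ≡ 9267 (mod 12163).
Scan 2918·9267^i mod 12163 for i = 0, 1, …:
  i=0: 2918   i=1: 2757   i=2: 6819   i=3: 4888
  i=4: 2084   i=5: 9747   i=6: 3011   i=7: 1015
  i=8: 4006   i=9: 2126     …   i=31: 7647
  i=32: 3111
Match at i=32, j=58: n = 32·111 + 58 = 3610.

3610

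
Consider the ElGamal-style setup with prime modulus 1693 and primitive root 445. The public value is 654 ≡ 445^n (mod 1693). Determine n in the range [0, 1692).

Baby-step giant-step with m = ceil(sqrt(1692)) = 42.
Baby table (445^j mod 1693 for j=0..41):
  0:1  1:445  2:1637  3:475  4:1443  5:488  6:456  7:1453
  8:1552  9:1589  10:1124  11:745  12:1390  13:605  14:38  15:1673
  16:1258  17:1120  18:658  19:1614  20:398  21:1038  22:1414  23:1127
  24:387  25:1222  26:337  27:981  28:1444  29:933  30:400  31:235
  32:1302  33:384  34:1580  35:505  36:1249  37:501  38:1162  39:725
  40:955  41:32
Giant step factor: 445^(-42) ≡ 1603 (mod 1693).
Scan 654·1603^i mod 1693 for i = 0, 1, …:
  i=0: 654   i=1: 395   i=2: 3   i=3: 1423
  i=4: 598   i=5: 356   i=6: 127   i=7: 421
  i=8: 1049   i=9: 398
Match at i=9, j=20: n = 9·42 + 20 = 398.

398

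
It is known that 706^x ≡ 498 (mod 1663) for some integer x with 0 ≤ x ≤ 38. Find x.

Compute 706^0 mod 1663 = 1, then multiply by 706 repeatedly:
  706^0=1  706^1=706  706^2=1199  706^3=27  706^4=769
  706^5=776  706^6=729  706^7=807  706^8=996  706^9=1390
  706^10=170  706^11=284  706^12=944  706^13=1264  706^14=1016
  706^15=543  706^16=868  706^17=824  706^18=1357  706^19=154
  706^20=629  706^21=53  706^22=832  706^23=353  706^24=1431
  706^25=845  706^26=1216  706^27=388  706^28=1196  706^29=1235
  706^30=498
Found 498 at exponent 30.

30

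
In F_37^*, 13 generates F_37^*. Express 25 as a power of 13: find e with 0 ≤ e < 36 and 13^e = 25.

14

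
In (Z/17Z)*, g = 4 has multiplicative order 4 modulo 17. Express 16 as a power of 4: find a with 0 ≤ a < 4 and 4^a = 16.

2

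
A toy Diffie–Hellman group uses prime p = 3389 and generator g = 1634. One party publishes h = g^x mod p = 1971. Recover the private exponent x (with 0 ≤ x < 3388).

1446

Baby-step giant-step with m = ceil(sqrt(3388)) = 59.
Baby table (1634^j mod 3389 for j=0..58):
  0:1  1:1634  2:2813  3:958  4:3043  5:599  6:2734  7:654
  8:1101  9:2864  10:2956  11:779  12:2011  13:2033  14:702  15:1586
  16:2328  17:1494  18:1116  19:262  20:1094  21:1593  22:210  23:851
  24:1044  25:1229  26:1898  27:397  28:1399  29:1780  30:758  31:1587
  32:573  33:918  34:2074  35:3305  36:1693  37:938  38:864  39:1952
  40:519  41:796  42:2677  43:2408  44:43  45:2482  46:2344  47:526
  48:2067  49:2034  50:2336  51:1010  52:3286  53:1148  54:1715  55:2996
  56:1748  57:2694  58:3074
Giant step factor: 1634^(-59) ≡ 527 (mod 3389).
Scan 1971·527^i mod 3389 for i = 0, 1, …:
  i=0: 1971   i=1: 1683   i=2: 2412   i=3: 249
  i=4: 2441   i=5: 1976   i=6: 929   i=7: 1567
  i=8: 2282   i=9: 2908     …   i=23: 1667
  i=24: 758
Match at i=24, j=30: x = 24·59 + 30 = 1446.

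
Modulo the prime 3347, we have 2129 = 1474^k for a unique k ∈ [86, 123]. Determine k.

86

Compute 1474^86 mod 3347 = 2129, then multiply by 1474 repeatedly:
  1474^86=2129
Found 2129 at exponent 86.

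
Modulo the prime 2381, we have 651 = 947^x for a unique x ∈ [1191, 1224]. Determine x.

Compute 947^1191 mod 2381 = 1434, then multiply by 947 repeatedly:
  947^1191=1434  947^1192=828  947^1193=767  947^1194=144  947^1195=651
Found 651 at exponent 1195.

1195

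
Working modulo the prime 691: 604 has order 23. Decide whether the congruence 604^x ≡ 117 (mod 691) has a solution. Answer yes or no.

⟨604⟩ has order 23; its elements mod 691 are {1, 20, 51, 195, 271, 310, 311, 329, 333, 361, 379, 399, 400, 413, 441, 445, 528, 583, 604, 608, 659, 670, 672}.
117 is not in this set.

no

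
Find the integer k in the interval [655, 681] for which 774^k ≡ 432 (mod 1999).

Compute 774^655 mod 1999 = 1537, then multiply by 774 repeatedly:
  774^655=1537  774^656=233  774^657=432
Found 432 at exponent 657.

657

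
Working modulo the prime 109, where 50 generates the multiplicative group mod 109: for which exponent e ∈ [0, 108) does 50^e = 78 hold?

Baby-step giant-step with m = ceil(sqrt(108)) = 11.
Baby table (50^j mod 109 for j=0..10):
  0:1  1:50  2:102  3:86  4:49  5:52  6:93  7:72
  8:3  9:41  10:88
Giant step factor: 50^(-11) ≡ 30 (mod 109).
Scan 78·30^i mod 109 for i = 0, 1, …:
  i=0: 78   i=1: 51   i=2: 4   i=3: 11
  i=4: 3
Match at i=4, j=8: e = 4·11 + 8 = 52.

52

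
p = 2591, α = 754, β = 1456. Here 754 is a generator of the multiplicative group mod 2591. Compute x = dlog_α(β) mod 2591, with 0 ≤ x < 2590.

1887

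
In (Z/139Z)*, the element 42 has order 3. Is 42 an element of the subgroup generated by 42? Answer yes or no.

42 ∈ ⟨42⟩ iff 42^3 ≡ 1 (mod 139), since |⟨42⟩| = 3.
42^3 mod 139 = 1.
Since 1 = 1, 42 lies in the subgroup.

yes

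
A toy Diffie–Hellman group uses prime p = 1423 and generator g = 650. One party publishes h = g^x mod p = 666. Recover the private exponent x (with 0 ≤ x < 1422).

Baby-step giant-step with m = ceil(sqrt(1422)) = 38.
Baby table (650^j mod 1423 for j=0..37):
  0:1  1:650  2:1292  3:230  4:85  5:1176  6:249  7:1051
  8:110  9:350  10:1243  11:1109  12:812  13:1290  14:353  15:347
  16:716  17:79  18:122  19:1035  20:1094  21:1023  22:409  23:1172
  24:495  25:152  26:613  27:10  28:808  29:113  30:877  31:850
  32:376  33:1067  34:549  35:1100  36:654  37:1046
Giant step factor: 650^(-38) ≡ 121 (mod 1423).
Scan 666·121^i mod 1423 for i = 0, 1, …:
  i=0: 666   i=1: 898   i=2: 510   i=3: 521
  i=4: 429   i=5: 681   i=6: 1290
Match at i=6, j=13: x = 6·38 + 13 = 241.

241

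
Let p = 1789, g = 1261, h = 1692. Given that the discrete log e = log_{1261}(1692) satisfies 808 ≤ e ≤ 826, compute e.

Compute 1261^808 mod 1789 = 1692, then multiply by 1261 repeatedly:
  1261^808=1692
Found 1692 at exponent 808.

808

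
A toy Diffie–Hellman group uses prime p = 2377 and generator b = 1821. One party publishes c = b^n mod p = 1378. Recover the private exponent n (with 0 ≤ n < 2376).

Baby-step giant-step with m = ceil(sqrt(2376)) = 49.
Baby table (1821^j mod 2377 for j=0..48):
  0:1  1:1821  2:126  3:1254  4:1614  5:1122  6:1319  7:1129
  8:2181  9:2011  10:1451  11:1424  12:2174  13:1149  14:569  15:2154
  16:384  17:426  18:844  19:1382  20:1756  21:611  22:195  23:922
  24:800  25:2076  26:966  27:106  28:489  29:1471  30:2189  31:2317
  32:82  33:1948  34:824  35:617  36:1613  37:1678  38:1193  39:2252
  40:567  41:889  42:132  43:295  44:2370  45:1515  46:1495  47:730
  48:587
Giant step factor: 1821^(-49) ≡ 240 (mod 2377).
Scan 1378·240^i mod 2377 for i = 0, 1, …:
  i=0: 1378   i=1: 317   i=2: 16   i=3: 1463
  i=4: 1701   i=5: 1773   i=6: 37   i=7: 1749
  i=8: 1408   i=9: 386     …   i=46: 2066
  i=47: 1424
Match at i=47, j=11: n = 47·49 + 11 = 2314.

2314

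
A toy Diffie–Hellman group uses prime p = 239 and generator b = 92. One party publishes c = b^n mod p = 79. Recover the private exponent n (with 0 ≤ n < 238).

169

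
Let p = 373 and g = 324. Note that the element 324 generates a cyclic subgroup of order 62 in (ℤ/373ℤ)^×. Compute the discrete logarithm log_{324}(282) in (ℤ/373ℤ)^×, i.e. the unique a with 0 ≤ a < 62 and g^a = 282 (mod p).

43

Baby-step giant-step with m = ceil(sqrt(62)) = 8.
Baby table (324^j mod 373 for j=0..7):
  0:1  1:324  2:163  3:219  4:86  5:262  6:217  7:184
Giant step factor: 324^(-8) ≡ 169 (mod 373).
Scan 282·169^i mod 373 for i = 0, 1, …:
  i=0: 282   i=1: 287   i=2: 13   i=3: 332
  i=4: 158   i=5: 219
Match at i=5, j=3: a = 5·8 + 3 = 43.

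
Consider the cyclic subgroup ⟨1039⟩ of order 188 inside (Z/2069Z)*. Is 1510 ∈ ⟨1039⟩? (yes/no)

1510 ∈ ⟨1039⟩ iff 1510^188 ≡ 1 (mod 2069), since |⟨1039⟩| = 188.
1510^188 mod 2069 = 1369.
Since 1369 ≠ 1, 1510 does not lie in the subgroup.

no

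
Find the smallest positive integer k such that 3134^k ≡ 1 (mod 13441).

The order of 3134 must divide p − 1 = 13440 = 2^7 · 3 · 5 · 7.
Divisors: 1, 2, 3, 4, 5, 6, 7, 8, 10, 12, 14, 15, 16, 20, 21, 24, 28, 30, 32, 35, 40, 42, 48, 56, 60, 64, 70, 80, 84, 96, 105, 112, 120, 128, 140, 160, 168, 192, 210, 224, 240, 280, 320, 336, 384, 420, 448, 480, 560, 640, 672, 840, 896, 960, 1120, 1344, 1680, 1920, 2240, 2688, 3360, 4480, 6720, 13440.
Check each in increasing order: 3134^1 ≡ 3134;  3134^2 ≡ 10026;  3134^3 ≡ 9867;  3134^4 ≡ 8878;  3134^5 ≡ 782;  3134^6 ≡ 4526;  3134^7 ≡ 4229;  3134^8 ≡ 860;  3134^10 ≡ 6679;  3134^12 ≡ 592;  3134^14 ≡ 7911;  3134^15 ≡ 7870;  3134^16 ≡ 345;  3134^20 ≡ 11803;  3134^21 ≡ 970;  3134^24 ≡ 998;  3134^28 ≡ 2625;  3134^30 ≡ 772;  3134^32 ≡ 11497;  3134^35 ≡ 12300;  3134^40 ≡ 8285;  3134^42 ≡ 30;  3134^48 ≡ 1370;  3134^56 ≡ 8833;  3134^60 ≡ 4580;  3134^64 ≡ 2215;  3134^70 ≡ 11545;  3134^80 ≡ 11479;  3134^84 ≡ 900;  3134^96 ≡ 8601;  3134^105 ≡ 12776;  3134^112 ≡ 10325;  3134^120 ≡ 8440;  3134^128 ≡ 260;  3134^140 ≡ 6069;  3134^160 ≡ 5318;  3134^168 ≡ 3540;  3134^192 ≡ 11378;  3134^210 ≡ 12113;  3134^224 ≡ 5054;  3134^240 ≡ 9741;  3134^280 ≡ 4421;  3134^320 ≡ 1260;  3134^336 ≡ 4588;  3134^384 ≡ 8613;  3134^420 ≡ 2813;  3134^448 ≡ 5016;  3134^480 ≡ 7062;  3134^560 ≡ 2027;  3134^640 ≡ 1562;  3134^672 ≡ 1138;  3134^840 ≡ 9661;  3134^896 ≡ 12145;  3134^960 ≡ 5734;  3134^1120 ≡ 9224;  3134^1344 ≡ 4708;  3134^1680 ≡ 617;  3134^1920 ≡ 2070;  3134^2240 ≡ 646;  3134^2688 ≡ 1055;  3134^3360 ≡ 4341;  3134^4480 ≡ 645;  3134^6720 ≡ 13440;  3134^13440 ≡ 1.
Smallest exponent giving 1 is 13440.

13440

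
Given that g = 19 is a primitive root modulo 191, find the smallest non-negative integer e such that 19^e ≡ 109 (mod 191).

114

Baby-step giant-step with m = ceil(sqrt(190)) = 14.
Baby table (19^j mod 191 for j=0..13):
  0:1  1:19  2:170  3:174  4:59  5:166  6:98  7:143
  8:43  9:53  10:52  11:33  12:54  13:71
Giant step factor: 19^(-14) ≡ 16 (mod 191).
Scan 109·16^i mod 191 for i = 0, 1, …:
  i=0: 109   i=1: 25   i=2: 18   i=3: 97
  i=4: 24   i=5: 2   i=6: 32   i=7: 130
  i=8: 170
Match at i=8, j=2: e = 8·14 + 2 = 114.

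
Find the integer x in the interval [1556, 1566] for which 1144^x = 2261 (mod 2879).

Compute 1144^1556 mod 2879 = 1365, then multiply by 1144 repeatedly:
  1144^1556=1365  1144^1557=1142  1144^1558=2261
Found 2261 at exponent 1558.

1558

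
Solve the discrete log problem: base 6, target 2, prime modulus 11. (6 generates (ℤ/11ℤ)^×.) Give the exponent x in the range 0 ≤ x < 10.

Successive powers of 6 modulo 11:
  6^0=1  6^1=6  6^2=3  6^3=7  6^4=9  6^5=10
  6^6=5  6^7=8  6^8=4  6^9=2
So 6^9 ≡ 2 (mod 11), giving x = 9.

9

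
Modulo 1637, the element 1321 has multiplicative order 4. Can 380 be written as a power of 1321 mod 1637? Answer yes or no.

no

380 ∈ ⟨1321⟩ iff 380^4 ≡ 1 (mod 1637), since |⟨1321⟩| = 4.
380^4 mod 1637 = 472.
Since 472 ≠ 1, 380 does not lie in the subgroup.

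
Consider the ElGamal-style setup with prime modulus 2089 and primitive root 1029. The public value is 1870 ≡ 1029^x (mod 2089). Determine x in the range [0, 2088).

179

Baby-step giant-step with m = ceil(sqrt(2088)) = 46.
Baby table (1029^j mod 2089 for j=0..45):
  0:1  1:1029  2:1807  3:193  4:142  5:1977  6:1736  7:249
  8:1363  9:808  10:10  11:1934  12:1358  13:1930  14:1420  15:969
  16:648  17:401  18:1096  19:1813  20:100  21:539  22:1046  23:499
  24:1666  25:1334  26:213  27:1921  28:515  29:1418  30:1000  31:1212
  32:15  33:812  34:2037  35:806  36:41  37:409  38:972  39:1646
  40:1644  41:1675  42:150  43:1853  44:1569  45:1793
Giant step factor: 1029^(-46) ≡ 107 (mod 2089).
Scan 1870·107^i mod 2089 for i = 0, 1, …:
  i=0: 1870   i=1: 1635   i=2: 1558   i=3: 1675
Match at i=3, j=41: x = 3·46 + 41 = 179.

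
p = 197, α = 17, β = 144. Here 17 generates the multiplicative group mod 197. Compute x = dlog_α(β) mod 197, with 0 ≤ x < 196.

6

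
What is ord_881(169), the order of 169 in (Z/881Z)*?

The order of 169 must divide p − 1 = 880 = 2^4 · 5 · 11.
Divisors: 1, 2, 4, 5, 8, 10, 11, 16, 20, 22, 40, 44, 55, 80, 88, 110, 176, 220, 440, 880.
Check each in increasing order: 169^1 ≡ 169;  169^2 ≡ 369;  169^4 ≡ 487;  169^5 ≡ 370;  169^8 ≡ 180;  169^10 ≡ 345;  169^11 ≡ 159;  169^16 ≡ 684;  169^20 ≡ 90;  169^22 ≡ 613;  169^40 ≡ 171;  169^44 ≡ 463;  169^55 ≡ 494;  169^80 ≡ 168;  169^88 ≡ 286;  169^110 ≡ 880;  169^176 ≡ 744;  169^220 ≡ 1.
Smallest exponent giving 1 is 220.

220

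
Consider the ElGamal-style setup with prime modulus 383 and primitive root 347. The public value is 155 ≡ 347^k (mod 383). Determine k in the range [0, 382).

341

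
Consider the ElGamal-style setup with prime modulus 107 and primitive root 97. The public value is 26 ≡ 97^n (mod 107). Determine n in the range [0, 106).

Baby-step giant-step with m = ceil(sqrt(106)) = 11.
Baby table (97^j mod 107 for j=0..10):
  0:1  1:97  2:100  3:70  4:49  5:45  6:85  7:6
  8:47  9:65  10:99
Giant step factor: 97^(-11) ≡ 103 (mod 107).
Scan 26·103^i mod 107 for i = 0, 1, …:
  i=0: 26   i=1: 3   i=2: 95   i=3: 48
  i=4: 22   i=5: 19   i=6: 31   i=7: 90
  i=8: 68   i=9: 49
Match at i=9, j=4: n = 9·11 + 4 = 103.

103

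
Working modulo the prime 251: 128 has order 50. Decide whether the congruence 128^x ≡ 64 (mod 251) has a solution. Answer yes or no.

64 ∈ ⟨128⟩ iff 64^50 ≡ 1 (mod 251), since |⟨128⟩| = 50.
64^50 mod 251 = 1.
Since 1 = 1, 64 lies in the subgroup.

yes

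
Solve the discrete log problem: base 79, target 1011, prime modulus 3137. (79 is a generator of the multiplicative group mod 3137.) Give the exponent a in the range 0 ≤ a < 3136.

13

Baby-step giant-step with m = ceil(sqrt(3136)) = 56.
Baby table (79^j mod 3137 for j=0..55):
  0:1  1:79  2:3104  3:530  4:1089  5:1332  6:1707  7:3099
  8:135  9:1254  10:1819  11:2536  12:2713  13:1011  14:1444  15:1144
  16:2540  17:3029  18:879  19:427  20:2363  21:1594  22:446  23:727
  24:967  25:1105  26:2596  27:1179  28:2168  29:1874  30:607  31:898
  32:1928  33:1736  34:2253  35:2315  36:939  37:2030  38:383  39:2024
  40:3046  41:2222  42:3003  43:1962  44:1285  45:1131  46:1513  47:321
  48:263  49:1955  50:732  51:1362  52:940  53:2109  54:350  55:2554
Giant step factor: 79^(-56) ≡ 2084 (mod 3137).
Scan 1011·2084^i mod 3137 for i = 0, 1, …:
  i=0: 1011
Match at i=0, j=13: a = 0·56 + 13 = 13.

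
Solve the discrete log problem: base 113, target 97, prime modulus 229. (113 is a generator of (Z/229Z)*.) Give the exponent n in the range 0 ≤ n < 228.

Baby-step giant-step with m = ceil(sqrt(228)) = 16.
Baby table (113^j mod 229 for j=0..15):
  0:1  1:113  2:174  3:197  4:48  5:157  6:108  7:67
  8:14  9:208  10:146  11:10  12:214  13:137  14:138  15:22
Giant step factor: 113^(-16) ≡ 111 (mod 229).
Scan 97·111^i mod 229 for i = 0, 1, …:
  i=0: 97   i=1: 4   i=2: 215   i=3: 49
  i=4: 172   i=5: 85   i=6: 46   i=7: 68
  i=8: 220   i=9: 146
Match at i=9, j=10: n = 9·16 + 10 = 154.

154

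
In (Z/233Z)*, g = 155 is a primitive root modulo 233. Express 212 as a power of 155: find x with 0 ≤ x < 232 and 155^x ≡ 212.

Successive powers of 155 modulo 233:
  155^0=1  155^1=155  155^2=26  155^3=69  155^4=210  155^5=163
  155^6=101  155^7=44  155^8=63  155^9=212
So 155^9 ≡ 212 (mod 233), giving x = 9.

9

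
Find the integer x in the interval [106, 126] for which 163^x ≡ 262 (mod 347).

Compute 163^106 mod 347 = 176, then multiply by 163 repeatedly:
  163^106=176  163^107=234  163^108=319  163^109=294  163^110=36
  163^111=316  163^112=152  163^113=139  163^114=102  163^115=317
  163^116=315  163^117=336  163^118=289  163^119=262
Found 262 at exponent 119.

119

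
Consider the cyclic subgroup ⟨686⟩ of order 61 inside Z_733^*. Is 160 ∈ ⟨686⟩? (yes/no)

160 ∈ ⟨686⟩ iff 160^61 ≡ 1 (mod 733), since |⟨686⟩| = 61.
160^61 mod 733 = 1.
Since 1 = 1, 160 lies in the subgroup.

yes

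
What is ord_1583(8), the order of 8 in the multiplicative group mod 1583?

The order of 8 must divide p − 1 = 1582 = 2 · 7 · 113.
Divisors: 1, 2, 7, 14, 113, 226, 791, 1582.
Check each in increasing order: 8^1 ≡ 8;  8^2 ≡ 64;  8^7 ≡ 1260;  8^14 ≡ 1434;  8^113 ≡ 675;  8^226 ≡ 1304;  8^791 ≡ 1.
Smallest exponent giving 1 is 791.

791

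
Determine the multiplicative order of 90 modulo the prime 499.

The order of 90 must divide p − 1 = 498 = 2 · 3 · 83.
Divisors: 1, 2, 3, 6, 83, 166, 249, 498.
Check each in increasing order: 90^1 ≡ 90;  90^2 ≡ 116;  90^3 ≡ 460;  90^6 ≡ 24;  90^83 ≡ 140;  90^166 ≡ 139;  90^249 ≡ 498;  90^498 ≡ 1.
Smallest exponent giving 1 is 498.

498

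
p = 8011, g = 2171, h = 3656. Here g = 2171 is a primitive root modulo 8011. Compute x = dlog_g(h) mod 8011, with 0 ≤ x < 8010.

Baby-step giant-step with m = ceil(sqrt(8010)) = 90.
Baby table (2171^j mod 8011 for j=0..89):
  0:1  1:2171  2:2773  3:3922  4:6980  5:4779  6:964  7:1973
  8:5509  9:7627  10:7491  11:631  12:20  13:3365  14:7394  15:6341
  16:3413  17:7459  18:3258  19:7416  20:6037  21:331  22:5622  23:4609
  24:400  25:3212  26:3682  27:6655  28:4172  29:4982  30:1072  31:4122
  32:575  33:6620  34:286  35:4059  36:8000  37:152  38:1541  39:4924
  40:3330  41:3508  42:5418  43:2330  44:3489  45:4224  46:5720  47:1070
  48:7791  49:3040  50:6787  51:2348  52:2512  53:6072  54:4217  55:6545
  56:5692  57:4370  58:2246  59:5378  60:3611  61:4723  62:7564  63:6905
  64:2174  65:1275  66:4230  67:2724  68:1686  69:7290  70:4865  71:3417
  72:121  73:6339  74:7082  75:1913  76:3425  77:1467  78:4490  79:6414
  80:1676  81:1602  82:1168  83:4252  84:2420  85:6615  86:5453  87:6216
  88:4412  89:5307
Giant step factor: 2171^(-90) ≡ 3025 (mod 8011).
Scan 3656·3025^i mod 8011 for i = 0, 1, …:
  i=0: 3656   i=1: 4220   i=2: 3977   i=3: 5914
  i=4: 1287   i=5: 7840   i=6: 3440   i=7: 7722
  i=8: 6985   i=9: 4618     …   i=18: 4124
  i=19: 1973
Match at i=19, j=7: x = 19·90 + 7 = 1717.

1717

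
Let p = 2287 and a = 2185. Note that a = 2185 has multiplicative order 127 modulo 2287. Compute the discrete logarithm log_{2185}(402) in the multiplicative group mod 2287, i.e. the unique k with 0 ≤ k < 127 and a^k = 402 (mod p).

55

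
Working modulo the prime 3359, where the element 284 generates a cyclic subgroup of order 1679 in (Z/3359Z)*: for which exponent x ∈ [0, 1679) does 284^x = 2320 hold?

1461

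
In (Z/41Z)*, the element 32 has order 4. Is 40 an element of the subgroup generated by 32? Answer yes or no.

40 ∈ ⟨32⟩ iff 40^4 ≡ 1 (mod 41), since |⟨32⟩| = 4.
40^4 mod 41 = 1.
Since 1 = 1, 40 lies in the subgroup.

yes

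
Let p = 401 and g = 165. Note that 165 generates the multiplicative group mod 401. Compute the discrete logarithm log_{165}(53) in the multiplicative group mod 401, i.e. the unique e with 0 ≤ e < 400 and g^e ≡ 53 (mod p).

391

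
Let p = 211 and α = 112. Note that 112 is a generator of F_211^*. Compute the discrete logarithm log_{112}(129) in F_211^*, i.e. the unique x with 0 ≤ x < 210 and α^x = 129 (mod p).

111

Baby-step giant-step with m = ceil(sqrt(210)) = 15.
Baby table (112^j mod 211 for j=0..14):
  0:1  1:112  2:95  3:90  4:163  5:110  6:82  7:111
  8:194  9:206  10:73  11:158  12:183  13:29  14:83
Giant step factor: 112^(-15) ≡ 88 (mod 211).
Scan 129·88^i mod 211 for i = 0, 1, …:
  i=0: 129   i=1: 169   i=2: 102   i=3: 114
  i=4: 115   i=5: 203   i=6: 140   i=7: 82
Match at i=7, j=6: x = 7·15 + 6 = 111.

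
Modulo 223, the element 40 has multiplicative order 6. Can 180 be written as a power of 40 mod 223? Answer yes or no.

⟨40⟩ has order 6; its elements mod 223 are {1, 39, 40, 183, 184, 222}.
180 is not in this set.

no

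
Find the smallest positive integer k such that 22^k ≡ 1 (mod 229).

76

The order of 22 must divide p − 1 = 228 = 2^2 · 3 · 19.
Divisors: 1, 2, 3, 4, 6, 12, 19, 38, 57, 76, 114, 228.
Check each in increasing order: 22^1 ≡ 22;  22^2 ≡ 26;  22^3 ≡ 114;  22^4 ≡ 218;  22^6 ≡ 172;  22^12 ≡ 43;  22^19 ≡ 122;  22^38 ≡ 228;  22^57 ≡ 107;  22^76 ≡ 1.
Smallest exponent giving 1 is 76.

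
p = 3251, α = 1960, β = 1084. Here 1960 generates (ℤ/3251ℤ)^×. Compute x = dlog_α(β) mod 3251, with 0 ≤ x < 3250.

Baby-step giant-step with m = ceil(sqrt(3250)) = 58.
Baby table (1960^j mod 3251 for j=0..57):
  0:1  1:1960  2:2169  3:2183  4:364  5:1471  6:2774  7:1368
  8:2456  9:2280  10:1926  11:549  12:3210  13:915  14:2099  15:1525
  16:1331  17:1458  18:51  19:2430  20:85  21:799  22:2309  23:248
  24:1681  25:1497  26:1718  27:2495  28:696  29:1991  30:1160  31:1151
  32:3017  33:3002  34:2861  35:2836  36:2601  37:392  38:1084  39:1737
  40:723  41:2895  42:1205  43:1574  44:3092  45:456  46:2986  47:760
  48:642  49:183  50:1070  51:305  52:2867  53:1592  54:2611  55:486
  56:17  57:810
Giant step factor: 1960^(-58) ≡ 459 (mod 3251).
Scan 1084·459^i mod 3251 for i = 0, 1, …:
  i=0: 1084
Match at i=0, j=38: x = 0·58 + 38 = 38.

38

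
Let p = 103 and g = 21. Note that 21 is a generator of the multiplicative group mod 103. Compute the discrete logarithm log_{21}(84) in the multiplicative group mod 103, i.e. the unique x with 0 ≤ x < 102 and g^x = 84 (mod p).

41

Baby-step giant-step with m = ceil(sqrt(102)) = 11.
Baby table (21^j mod 103 for j=0..10):
  0:1  1:21  2:29  3:94  4:17  5:48  6:81  7:53
  8:83  9:95  10:38
Giant step factor: 21^(-11) ≡ 99 (mod 103).
Scan 84·99^i mod 103 for i = 0, 1, …:
  i=0: 84   i=1: 76   i=2: 5   i=3: 83
Match at i=3, j=8: x = 3·11 + 8 = 41.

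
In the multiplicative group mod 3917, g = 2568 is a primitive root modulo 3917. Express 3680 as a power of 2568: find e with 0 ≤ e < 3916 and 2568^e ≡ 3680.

1163

Baby-step giant-step with m = ceil(sqrt(3916)) = 63.
Baby table (2568^j mod 3917 for j=0..62):
  0:1  1:2568  2:2313  3:1612  4:3264  5:3489  6:1573  7:1037
  8:3373  9:1377  10:3002  11:480  12:2702  13:1729  14:2111  15:3837
  16:2161  17:2976  18:301  19:1319  20:2904  21:3421  22:3214  23:433
  24:3433  25:2694  26:770  27:3192  28:2692  29:3468  30:2483  31:3385
  32:857  33:3339  34:239  35:2700  36:510  37:1402  38:613  39:3467
  40:3832  41:1072  42:3162  43:75  44:667  45:1127  46:3390  47:1946
  48:3153  49:465  50:3352  51:2287  52:1433  53:1881  54:747  55:2883
  56:414  57:1645  58:1834  59:1478  60:3848  61:2990  62:1000
Giant step factor: 2568^(-63) ≡ 53 (mod 3917).
Scan 3680·53^i mod 3917 for i = 0, 1, …:
  i=0: 3680   i=1: 3107   i=2: 157   i=3: 487
  i=4: 2309   i=5: 950   i=6: 3346   i=7: 1073
  i=8: 2031   i=9: 1884     …   i=17: 3539
  i=18: 3468
Match at i=18, j=29: e = 18·63 + 29 = 1163.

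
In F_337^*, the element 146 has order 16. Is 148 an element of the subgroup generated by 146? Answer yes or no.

⟨146⟩ has order 16; its elements mod 337 are {1, 30, 40, 59, 85, 111, 146, 148, 189, 191, 226, 252, 278, 297, 307, 336}.
148 is in this set.

yes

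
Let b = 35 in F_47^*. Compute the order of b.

The order of 35 must divide p − 1 = 46 = 2 · 23.
Divisors: 1, 2, 23, 46.
Check each in increasing order: 35^1 ≡ 35;  35^2 ≡ 3;  35^23 ≡ 46;  35^46 ≡ 1.
Smallest exponent giving 1 is 46.

46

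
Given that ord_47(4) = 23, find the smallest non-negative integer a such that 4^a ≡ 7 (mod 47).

Successive powers of 4 modulo 47:
  4^0=1  4^1=4  4^2=16  4^3=17  4^4=21  4^5=37
  4^6=7
So 4^6 ≡ 7 (mod 47), giving a = 6.

6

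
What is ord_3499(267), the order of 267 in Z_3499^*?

583

The order of 267 must divide p − 1 = 3498 = 2 · 3 · 11 · 53.
Divisors: 1, 2, 3, 6, 11, 22, 33, 53, 66, 106, 159, 318, 583, 1166, 1749, 3498.
Check each in increasing order: 267^1 ≡ 267;  267^2 ≡ 1309;  267^3 ≡ 3102;  267^6 ≡ 154;  267^11 ≡ 2985;  267^22 ≡ 1771;  267^33 ≡ 2945;  267^53 ≡ 2132;  267^66 ≡ 2503;  267^106 ≡ 223;  267^159 ≡ 3071;  267^318 ≡ 1236;  267^583 ≡ 1.
Smallest exponent giving 1 is 583.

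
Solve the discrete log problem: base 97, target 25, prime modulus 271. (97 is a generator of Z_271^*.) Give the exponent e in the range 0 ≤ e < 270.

250

Baby-step giant-step with m = ceil(sqrt(270)) = 17.
Baby table (97^j mod 271 for j=0..16):
  0:1  1:97  2:195  3:216  4:85  5:115  6:44  7:203
  8:179  9:19  10:217  11:182  12:39  13:260  14:17  15:23
  16:63
Giant step factor: 97^(-17) ≡ 251 (mod 271).
Scan 25·251^i mod 271 for i = 0, 1, …:
  i=0: 25   i=1: 42   i=2: 244   i=3: 269
  i=4: 40   i=5: 13   i=6: 11   i=7: 51
  i=8: 64   i=9: 75     …   i=13: 120
  i=14: 39
Match at i=14, j=12: e = 14·17 + 12 = 250.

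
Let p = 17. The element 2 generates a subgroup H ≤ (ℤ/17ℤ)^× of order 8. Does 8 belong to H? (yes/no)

yes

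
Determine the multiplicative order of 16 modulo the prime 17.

The order of 16 must divide p − 1 = 16 = 2^4.
Divisors: 1, 2, 4, 8, 16.
Check each in increasing order: 16^1 ≡ 16;  16^2 ≡ 1.
Smallest exponent giving 1 is 2.

2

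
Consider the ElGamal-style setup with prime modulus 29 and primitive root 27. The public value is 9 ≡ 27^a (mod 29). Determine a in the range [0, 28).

10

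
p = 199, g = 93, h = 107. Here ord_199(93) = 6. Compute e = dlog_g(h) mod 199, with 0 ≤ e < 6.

Successive powers of 93 modulo 199:
  93^0=1  93^1=93  93^2=92  93^3=198  93^4=106  93^5=107
So 93^5 ≡ 107 (mod 199), giving e = 5.

5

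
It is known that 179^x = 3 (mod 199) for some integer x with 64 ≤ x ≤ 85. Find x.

71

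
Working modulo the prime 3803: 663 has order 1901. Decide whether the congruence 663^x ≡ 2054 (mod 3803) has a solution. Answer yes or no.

2054 ∈ ⟨663⟩ iff 2054^1901 ≡ 1 (mod 3803), since |⟨663⟩| = 1901.
2054^1901 mod 3803 = 3802.
Since 3802 ≠ 1, 2054 does not lie in the subgroup.

no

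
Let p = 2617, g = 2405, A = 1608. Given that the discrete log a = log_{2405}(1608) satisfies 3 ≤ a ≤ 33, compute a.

22

Compute 2405^3 mod 2617 = 369, then multiply by 2405 repeatedly:
  2405^3=369  2405^4=282  2405^5=407  2405^6=77  2405^7=1995
  2405^8=1014  2405^9=2243  2405^10=778  2405^11=2552  2405^12=695
  2405^13=1829  2405^14=2185  2405^15=2606  2405^16=2332  2405^17=229
  2405^18=1175  2405^19=2132  2405^20=757  2405^21=1770  2405^22=1608
Found 1608 at exponent 22.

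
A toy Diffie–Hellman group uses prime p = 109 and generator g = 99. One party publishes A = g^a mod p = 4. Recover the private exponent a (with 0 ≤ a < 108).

Baby-step giant-step with m = ceil(sqrt(108)) = 11.
Baby table (99^j mod 109 for j=0..10):
  0:1  1:99  2:100  3:90  4:81  5:62  6:34  7:96
  8:21  9:8  10:29
Giant step factor: 99^(-11) ≡ 56 (mod 109).
Scan 4·56^i mod 109 for i = 0, 1, …:
  i=0: 4   i=1: 6   i=2: 9   i=3: 68
  i=4: 102   i=5: 44   i=6: 66   i=7: 99
Match at i=7, j=1: a = 7·11 + 1 = 78.

78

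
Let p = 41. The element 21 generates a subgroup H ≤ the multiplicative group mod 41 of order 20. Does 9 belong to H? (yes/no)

9 ∈ ⟨21⟩ iff 9^20 ≡ 1 (mod 41), since |⟨21⟩| = 20.
9^20 mod 41 = 1.
Since 1 = 1, 9 lies in the subgroup.

yes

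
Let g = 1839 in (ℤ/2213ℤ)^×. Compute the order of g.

2212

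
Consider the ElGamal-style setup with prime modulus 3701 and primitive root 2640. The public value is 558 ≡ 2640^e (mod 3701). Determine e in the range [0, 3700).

2016

Baby-step giant-step with m = ceil(sqrt(3700)) = 61.
Baby table (2640^j mod 3701 for j=0..60):
  0:1  1:2640  2:617  3:440  4:3187  5:1307  6:1148  7:3302
  8:1425  9:1784  10:2088  11:1531  12:348  13:872  14:58  15:1379
  16:2477  17:3314  18:3497  19:1786  20:3667  21:2765  22:1228  23:3545
  24:2672  25:3675  26:1679  27:2463  28:3364  29:2261  30:3028  31:3461
  32:2972  33:3661  34:1729  35:1227  36:905  37:2055  38:3235  39:2193
  40:1156  41:2216  42:2660  43:1603  44:1677  45:884  46:2130  47:1381
  48:355  49:847  50:676  51:758  52:2580  53:1360  54:430  55:2694
  56:2539  57:449  58:1040  59:3159  60:1407
Giant step factor: 2640^(-61) ≡ 3223 (mod 3701).
Scan 558·3223^i mod 3701 for i = 0, 1, …:
  i=0: 558   i=1: 3449   i=2: 2024   i=3: 2190
  i=4: 563   i=5: 1059   i=6: 835   i=7: 578
  i=8: 1291   i=9: 969     …   i=32: 2198
  i=33: 440
Match at i=33, j=3: e = 33·61 + 3 = 2016.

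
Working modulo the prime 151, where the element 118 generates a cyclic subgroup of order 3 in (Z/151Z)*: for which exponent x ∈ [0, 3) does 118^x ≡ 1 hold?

Successive powers of 118 modulo 151:
  118^0=1
So 118^0 ≡ 1 (mod 151), giving x = 0.

0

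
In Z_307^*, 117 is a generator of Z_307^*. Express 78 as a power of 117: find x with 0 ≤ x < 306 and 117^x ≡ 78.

265

Baby-step giant-step with m = ceil(sqrt(306)) = 18.
Baby table (117^j mod 307 for j=0..17):
  0:1  1:117  2:181  3:301  4:219  5:142  6:36  7:221
  8:69  9:91  10:209  11:200  12:68  13:281  14:28  15:206
  16:156  17:139
Giant step factor: 117^(-18) ≡ 115 (mod 307).
Scan 78·115^i mod 307 for i = 0, 1, …:
  i=0: 78   i=1: 67   i=2: 30   i=3: 73
  i=4: 106   i=5: 217   i=6: 88   i=7: 296
  i=8: 270   i=9: 43     …   i=13: 208
  i=14: 281
Match at i=14, j=13: x = 14·18 + 13 = 265.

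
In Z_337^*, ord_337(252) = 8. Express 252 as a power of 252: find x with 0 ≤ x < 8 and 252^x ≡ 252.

1

Successive powers of 252 modulo 337:
  252^0=1  252^1=252
So 252^1 ≡ 252 (mod 337), giving x = 1.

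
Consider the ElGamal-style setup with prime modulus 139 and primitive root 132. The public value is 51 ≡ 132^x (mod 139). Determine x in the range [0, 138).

Baby-step giant-step with m = ceil(sqrt(138)) = 12.
Baby table (132^j mod 139 for j=0..11):
  0:1  1:132  2:49  3:74  4:38  5:12  6:55  7:32
  8:54  9:39  10:5  11:104
Giant step factor: 132^(-12) ≡ 80 (mod 139).
Scan 51·80^i mod 139 for i = 0, 1, …:
  i=0: 51   i=1: 49
Match at i=1, j=2: x = 1·12 + 2 = 14.

14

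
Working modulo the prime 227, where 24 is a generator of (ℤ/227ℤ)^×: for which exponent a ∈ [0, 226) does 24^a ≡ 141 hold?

Baby-step giant-step with m = ceil(sqrt(226)) = 16.
Baby table (24^j mod 227 for j=0..15):
  0:1  1:24  2:122  3:204  4:129  5:145  6:75  7:211
  8:70  9:91  10:141  11:206  12:177  13:162  14:29  15:15
Giant step factor: 24^(-16) ≡ 99 (mod 227).
Scan 141·99^i mod 227 for i = 0, 1, …:
  i=0: 141
Match at i=0, j=10: a = 0·16 + 10 = 10.

10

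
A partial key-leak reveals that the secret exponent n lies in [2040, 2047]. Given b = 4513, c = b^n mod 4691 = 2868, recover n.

Compute 4513^2040 mod 4691 = 69, then multiply by 4513 repeatedly:
  4513^2040=69  4513^2041=1791  4513^2042=190  4513^2043=3708  4513^2044=1407
  4513^2045=2868
Found 2868 at exponent 2045.

2045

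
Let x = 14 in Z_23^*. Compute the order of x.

The order of 14 must divide p − 1 = 22 = 2 · 11.
Divisors: 1, 2, 11, 22.
Check each in increasing order: 14^1 ≡ 14;  14^2 ≡ 12;  14^11 ≡ 22;  14^22 ≡ 1.
Smallest exponent giving 1 is 22.

22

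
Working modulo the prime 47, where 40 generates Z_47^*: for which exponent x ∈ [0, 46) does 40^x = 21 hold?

16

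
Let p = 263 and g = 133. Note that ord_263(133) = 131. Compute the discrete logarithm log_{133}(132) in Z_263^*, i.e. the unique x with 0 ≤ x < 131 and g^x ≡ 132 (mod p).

Baby-step giant-step with m = ceil(sqrt(131)) = 12.
Baby table (133^j mod 263 for j=0..11):
  0:1  1:133  2:68  3:102  4:153  5:98  6:147  7:89
  8:2  9:3  10:136  11:204
Giant step factor: 133^(-12) ≡ 104 (mod 263).
Scan 132·104^i mod 263 for i = 0, 1, …:
  i=0: 132   i=1: 52   i=2: 148   i=3: 138
  i=4: 150   i=5: 83   i=6: 216   i=7: 109
  i=8: 27   i=9: 178   i=10: 102
Match at i=10, j=3: x = 10·12 + 3 = 123.

123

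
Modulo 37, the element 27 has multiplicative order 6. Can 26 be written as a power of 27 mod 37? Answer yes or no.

yes

⟨27⟩ has order 6; its elements mod 37 are {1, 10, 11, 26, 27, 36}.
26 is in this set.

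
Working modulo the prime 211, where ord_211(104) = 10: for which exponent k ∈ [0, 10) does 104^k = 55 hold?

Successive powers of 104 modulo 211:
  104^0=1  104^1=104  104^2=55
So 104^2 ≡ 55 (mod 211), giving k = 2.

2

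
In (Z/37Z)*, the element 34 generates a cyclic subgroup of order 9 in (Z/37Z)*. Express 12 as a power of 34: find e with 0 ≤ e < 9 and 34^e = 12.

Successive powers of 34 modulo 37:
  34^0=1  34^1=34  34^2=9  34^3=10  34^4=7  34^5=16
  34^6=26  34^7=33  34^8=12
So 34^8 ≡ 12 (mod 37), giving e = 8.

8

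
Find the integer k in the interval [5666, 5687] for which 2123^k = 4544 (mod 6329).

Compute 2123^5666 mod 6329 = 2891, then multiply by 2123 repeatedly:
  2123^5666=2891  2123^5667=4792  2123^5668=2713  2123^5669=309  2123^5670=4120
  2123^5671=82  2123^5672=3203  2123^5673=2623  2123^5674=5438  2123^5675=778
  2123^5676=6154  2123^5677=1886  2123^5678=4050  2123^5679=3368  2123^5680=4823
  2123^5681=5236  2123^5682=2304  2123^5683=5404  2123^5684=4544
Found 4544 at exponent 5684.

5684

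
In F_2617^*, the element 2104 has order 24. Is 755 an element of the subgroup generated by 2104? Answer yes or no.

⟨2104⟩ has order 24; its elements mod 2617 are {1, 99, 481, 513, 608, 656, 667, 755, 1064, 1065, 1121, 1148, 1469, 1496, 1552, 1553, 1862, 1950, 1961, 2009, 2104, 2136, 2518, 2616}.
755 is in this set.

yes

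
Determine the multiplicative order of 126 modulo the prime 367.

183

The order of 126 must divide p − 1 = 366 = 2 · 3 · 61.
Divisors: 1, 2, 3, 6, 61, 122, 183, 366.
Check each in increasing order: 126^1 ≡ 126;  126^2 ≡ 95;  126^3 ≡ 226;  126^6 ≡ 63;  126^61 ≡ 83;  126^122 ≡ 283;  126^183 ≡ 1.
Smallest exponent giving 1 is 183.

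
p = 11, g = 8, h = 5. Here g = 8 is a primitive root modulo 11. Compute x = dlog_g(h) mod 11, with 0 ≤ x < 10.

Successive powers of 8 modulo 11:
  8^0=1  8^1=8  8^2=9  8^3=6  8^4=4  8^5=10
  8^6=3  8^7=2  8^8=5
So 8^8 ≡ 5 (mod 11), giving x = 8.

8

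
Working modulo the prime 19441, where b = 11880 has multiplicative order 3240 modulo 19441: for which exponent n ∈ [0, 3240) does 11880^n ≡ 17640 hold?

1336

Baby-step giant-step with m = ceil(sqrt(3240)) = 57.
Baby table (11880^j mod 19441 for j=0..56):
  0:1  1:11880  2:12181  3:10917  4:3049  5:3537  6:7559  7:2941
  8:3603  9:13999  10:9806  11:4808  12:1382  13:9956  14:17677  15:1078
  16:14462  17:8443  18:6721  19:1293  20:2450  21:2823  22:1515  23:15275
  24:4706  25:14405  26:11718  27:12280  28:1136  29:3626  30:15065  31:17795
  32:3166  33:13186  34:13543  35:16565  36:10398  37:126  38:19364  39:18408
  40:14672  41:14795  42:17960  43:19266  44:1187  45:6835  46:14184  47:10773
  48:3137  49:18604  50:10232  51:11028  52:19182  53:14199  54:14004  55:10883
  56:7390
Giant step factor: 11880^(-57) ≡ 18228 (mod 19441).
Scan 17640·18228^i mod 19441 for i = 0, 1, …:
  i=0: 17640   i=1: 7221   i=2: 8818   i=3: 15757
  i=4: 16703   i=5: 16224   i=6: 14021   i=7: 3402
  i=8: 14307   i=9: 6422     …   i=22: 5806
  i=23: 14405
Match at i=23, j=25: n = 23·57 + 25 = 1336.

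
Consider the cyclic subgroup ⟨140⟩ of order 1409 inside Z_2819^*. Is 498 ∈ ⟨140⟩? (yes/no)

no

498 ∈ ⟨140⟩ iff 498^1409 ≡ 1 (mod 2819), since |⟨140⟩| = 1409.
498^1409 mod 2819 = 2818.
Since 2818 ≠ 1, 498 does not lie in the subgroup.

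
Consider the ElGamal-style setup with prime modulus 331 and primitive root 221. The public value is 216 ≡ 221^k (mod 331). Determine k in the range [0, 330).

294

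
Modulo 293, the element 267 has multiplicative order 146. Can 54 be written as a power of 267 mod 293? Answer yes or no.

yes

54 ∈ ⟨267⟩ iff 54^146 ≡ 1 (mod 293), since |⟨267⟩| = 146.
54^146 mod 293 = 1.
Since 1 = 1, 54 lies in the subgroup.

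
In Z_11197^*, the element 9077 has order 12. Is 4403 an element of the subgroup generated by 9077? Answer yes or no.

yes

4403 ∈ ⟨9077⟩ iff 4403^12 ≡ 1 (mod 11197), since |⟨9077⟩| = 12.
4403^12 mod 11197 = 1.
Since 1 = 1, 4403 lies in the subgroup.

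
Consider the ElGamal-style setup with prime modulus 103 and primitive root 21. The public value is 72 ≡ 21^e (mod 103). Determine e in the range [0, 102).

Baby-step giant-step with m = ceil(sqrt(102)) = 11.
Baby table (21^j mod 103 for j=0..10):
  0:1  1:21  2:29  3:94  4:17  5:48  6:81  7:53
  8:83  9:95  10:38
Giant step factor: 21^(-11) ≡ 99 (mod 103).
Scan 72·99^i mod 103 for i = 0, 1, …:
  i=0: 72   i=1: 21
Match at i=1, j=1: e = 1·11 + 1 = 12.

12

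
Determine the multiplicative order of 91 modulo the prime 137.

136

The order of 91 must divide p − 1 = 136 = 2^3 · 17.
Divisors: 1, 2, 4, 8, 17, 34, 68, 136.
Check each in increasing order: 91^1 ≡ 91;  91^2 ≡ 61;  91^4 ≡ 22;  91^8 ≡ 73;  91^17 ≡ 96;  91^34 ≡ 37;  91^68 ≡ 136;  91^136 ≡ 1.
Smallest exponent giving 1 is 136.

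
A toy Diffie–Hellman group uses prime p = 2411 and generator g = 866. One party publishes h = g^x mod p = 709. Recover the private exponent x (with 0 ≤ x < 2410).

881

Baby-step giant-step with m = ceil(sqrt(2410)) = 50.
Baby table (866^j mod 2411 for j=0..49):
  0:1  1:866  2:135  3:1182  4:1348  5:444  6:1155  7:2076
  8:1621  9:584  10:1845  11:1688  12:742  13:1246  14:1319  15:1851
  16:2062  17:1552  18:1105  19:2174  20:2104  21:1759  22:1953  23:1187
  24:856  25:1119  26:2243  27:1583  28:1430  29:1537  30:170  31:149
  32:1251  33:827  34:115  35:739  36:1059  37:914  38:716  39:429
  40:220  41:51  42:768  43:2063  44:7  45:1240  46:945  47:1041
  48:2203  49:697
Giant step factor: 866^(-50) ≡ 2278 (mod 2411).
Scan 709·2278^i mod 2411 for i = 0, 1, …:
  i=0: 709   i=1: 2143   i=2: 1890   i=3: 1785
  i=4: 1284   i=5: 409   i=6: 1056   i=7: 1801
  i=8: 1567   i=9: 1346     …   i=16: 1576
  i=17: 149
Match at i=17, j=31: x = 17·50 + 31 = 881.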